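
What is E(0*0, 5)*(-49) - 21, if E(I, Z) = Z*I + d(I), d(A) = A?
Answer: -21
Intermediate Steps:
E(I, Z) = I + I*Z (E(I, Z) = Z*I + I = I*Z + I = I + I*Z)
E(0*0, 5)*(-49) - 21 = ((0*0)*(1 + 5))*(-49) - 21 = (0*6)*(-49) - 21 = 0*(-49) - 21 = 0 - 21 = -21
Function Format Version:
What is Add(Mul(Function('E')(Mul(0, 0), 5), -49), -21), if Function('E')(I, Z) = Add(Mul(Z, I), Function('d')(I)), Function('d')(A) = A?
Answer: -21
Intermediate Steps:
Function('E')(I, Z) = Add(I, Mul(I, Z)) (Function('E')(I, Z) = Add(Mul(Z, I), I) = Add(Mul(I, Z), I) = Add(I, Mul(I, Z)))
Add(Mul(Function('E')(Mul(0, 0), 5), -49), -21) = Add(Mul(Mul(Mul(0, 0), Add(1, 5)), -49), -21) = Add(Mul(Mul(0, 6), -49), -21) = Add(Mul(0, -49), -21) = Add(0, -21) = -21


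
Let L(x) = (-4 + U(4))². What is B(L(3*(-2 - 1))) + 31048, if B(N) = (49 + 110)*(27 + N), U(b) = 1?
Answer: 36772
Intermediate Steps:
L(x) = 9 (L(x) = (-4 + 1)² = (-3)² = 9)
B(N) = 4293 + 159*N (B(N) = 159*(27 + N) = 4293 + 159*N)
B(L(3*(-2 - 1))) + 31048 = (4293 + 159*9) + 31048 = (4293 + 1431) + 31048 = 5724 + 31048 = 36772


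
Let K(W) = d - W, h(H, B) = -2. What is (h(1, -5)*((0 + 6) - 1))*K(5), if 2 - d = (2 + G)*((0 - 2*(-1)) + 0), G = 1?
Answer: 90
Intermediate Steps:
d = -4 (d = 2 - (2 + 1)*((0 - 2*(-1)) + 0) = 2 - 3*((0 + 2) + 0) = 2 - 3*(2 + 0) = 2 - 3*2 = 2 - 1*6 = 2 - 6 = -4)
K(W) = -4 - W
(h(1, -5)*((0 + 6) - 1))*K(5) = (-2*((0 + 6) - 1))*(-4 - 1*5) = (-2*(6 - 1))*(-4 - 5) = -2*5*(-9) = -10*(-9) = 90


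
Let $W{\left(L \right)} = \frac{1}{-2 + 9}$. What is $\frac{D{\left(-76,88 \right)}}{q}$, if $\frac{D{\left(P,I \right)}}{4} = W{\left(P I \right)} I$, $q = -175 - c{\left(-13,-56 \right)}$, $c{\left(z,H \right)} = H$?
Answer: $- \frac{352}{833} \approx -0.42257$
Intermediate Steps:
$q = -119$ ($q = -175 - -56 = -175 + 56 = -119$)
$W{\left(L \right)} = \frac{1}{7}$
$D{\left(P,I \right)} = \frac{4 I}{7}$ ($D{\left(P,I \right)} = 4 \frac{I}{7} = \frac{4 I}{7}$)
$\frac{D{\left(-76,88 \right)}}{q} = \frac{\frac{4}{7} \cdot 88}{-119} = \frac{352}{7} \left(- \frac{1}{119}\right) = - \frac{352}{833}$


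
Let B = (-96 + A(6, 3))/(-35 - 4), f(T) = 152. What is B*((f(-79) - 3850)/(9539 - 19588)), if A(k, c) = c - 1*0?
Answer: 114638/130637 ≈ 0.87753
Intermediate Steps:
A(k, c) = c (A(k, c) = c + 0 = c)
B = 31/13 (B = (-96 + 3)/(-35 - 4) = -93/(-39) = -93*(-1/39) = 31/13 ≈ 2.3846)
B*((f(-79) - 3850)/(9539 - 19588)) = 31*((152 - 3850)/(9539 - 19588))/13 = 31*(-3698/(-10049))/13 = 31*(-3698*(-1/10049))/13 = (31/13)*(3698/10049) = 114638/130637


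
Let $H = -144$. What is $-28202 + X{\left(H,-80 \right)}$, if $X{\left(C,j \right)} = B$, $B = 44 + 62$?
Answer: $-28096$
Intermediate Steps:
$B = 106$
$X{\left(C,j \right)} = 106$
$-28202 + X{\left(H,-80 \right)} = -28202 + 106 = -28096$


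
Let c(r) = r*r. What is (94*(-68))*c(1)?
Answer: -6392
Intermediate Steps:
c(r) = r²
(94*(-68))*c(1) = (94*(-68))*1² = -6392*1 = -6392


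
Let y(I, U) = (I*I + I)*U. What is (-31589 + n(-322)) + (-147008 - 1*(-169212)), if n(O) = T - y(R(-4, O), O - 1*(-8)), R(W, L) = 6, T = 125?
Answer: 3928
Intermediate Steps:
y(I, U) = U*(I + I**2) (y(I, U) = (I**2 + I)*U = (I + I**2)*U = U*(I + I**2))
n(O) = -211 - 42*O (n(O) = 125 - 6*(O - 1*(-8))*(1 + 6) = 125 - 6*(O + 8)*7 = 125 - 6*(8 + O)*7 = 125 - (336 + 42*O) = 125 + (-336 - 42*O) = -211 - 42*O)
(-31589 + n(-322)) + (-147008 - 1*(-169212)) = (-31589 + (-211 - 42*(-322))) + (-147008 - 1*(-169212)) = (-31589 + (-211 + 13524)) + (-147008 + 169212) = (-31589 + 13313) + 22204 = -18276 + 22204 = 3928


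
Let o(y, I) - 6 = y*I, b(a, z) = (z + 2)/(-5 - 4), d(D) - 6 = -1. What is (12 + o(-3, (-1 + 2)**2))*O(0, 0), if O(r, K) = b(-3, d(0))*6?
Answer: -70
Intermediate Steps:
d(D) = 5 (d(D) = 6 - 1 = 5)
b(a, z) = -2/9 - z/9 (b(a, z) = (2 + z)/(-9) = (2 + z)*(-1/9) = -2/9 - z/9)
O(r, K) = -14/3 (O(r, K) = (-2/9 - 1/9*5)*6 = (-2/9 - 5/9)*6 = -7/9*6 = -14/3)
o(y, I) = 6 + I*y (o(y, I) = 6 + y*I = 6 + I*y)
(12 + o(-3, (-1 + 2)**2))*O(0, 0) = (12 + (6 + (-1 + 2)**2*(-3)))*(-14/3) = (12 + (6 + 1**2*(-3)))*(-14/3) = (12 + (6 + 1*(-3)))*(-14/3) = (12 + (6 - 3))*(-14/3) = (12 + 3)*(-14/3) = 15*(-14/3) = -70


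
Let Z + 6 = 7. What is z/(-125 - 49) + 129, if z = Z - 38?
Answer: 22483/174 ≈ 129.21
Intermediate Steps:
Z = 1 (Z = -6 + 7 = 1)
z = -37 (z = 1 - 38 = -37)
z/(-125 - 49) + 129 = -37/(-125 - 49) + 129 = -37/(-174) + 129 = -37*(-1/174) + 129 = 37/174 + 129 = 22483/174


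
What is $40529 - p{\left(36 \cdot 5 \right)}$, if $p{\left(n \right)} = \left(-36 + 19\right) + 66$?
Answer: $40480$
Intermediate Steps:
$p{\left(n \right)} = 49$ ($p{\left(n \right)} = -17 + 66 = 49$)
$40529 - p{\left(36 \cdot 5 \right)} = 40529 - 49 = 40480$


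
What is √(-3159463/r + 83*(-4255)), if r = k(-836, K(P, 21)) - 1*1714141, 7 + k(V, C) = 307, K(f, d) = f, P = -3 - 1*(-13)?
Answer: I*√1037328825161556982/1713841 ≈ 594.28*I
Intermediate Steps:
P = 10 (P = -3 + 13 = 10)
k(V, C) = 300 (k(V, C) = -7 + 307 = 300)
r = -1713841 (r = 300 - 1*1714141 = 300 - 1714141 = -1713841)
√(-3159463/r + 83*(-4255)) = √(-3159463/(-1713841) + 83*(-4255)) = √(-3159463*(-1/1713841) - 353165) = √(3159463/1713841 - 353165) = √(-605265497302/1713841) = I*√1037328825161556982/1713841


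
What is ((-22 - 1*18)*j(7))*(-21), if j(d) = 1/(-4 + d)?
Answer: 280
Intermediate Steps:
((-22 - 1*18)*j(7))*(-21) = ((-22 - 1*18)/(-4 + 7))*(-21) = ((-22 - 18)/3)*(-21) = -40*1/3*(-21) = -40/3*(-21) = 280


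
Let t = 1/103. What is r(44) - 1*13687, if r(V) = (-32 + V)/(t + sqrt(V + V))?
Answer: -4259353751/311197 + 84872*sqrt(22)/311197 ≈ -13686.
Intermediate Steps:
t = 1/103 ≈ 0.0097087
r(V) = (-32 + V)/(1/103 + sqrt(2)*sqrt(V)) (r(V) = (-32 + V)/(1/103 + sqrt(V + V)) = (-32 + V)/(1/103 + sqrt(2*V)) = (-32 + V)/(1/103 + sqrt(2)*sqrt(V)))
r(44) - 1*13687 = 103*(-32 + 44)/(1 + 103*sqrt(2)*sqrt(44)) - 1*13687 = 103*12/(1 + 103*sqrt(2)*(2*sqrt(11))) - 13687 = 103*12/(1 + 206*sqrt(22)) - 13687 = 1236/(1 + 206*sqrt(22)) - 13687 = -13687 + 1236/(1 + 206*sqrt(22))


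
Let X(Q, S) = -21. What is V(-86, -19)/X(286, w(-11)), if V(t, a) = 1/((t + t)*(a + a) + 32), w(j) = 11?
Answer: -1/137928 ≈ -7.2502e-6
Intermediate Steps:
V(t, a) = 1/(32 + 4*a*t) (V(t, a) = 1/((2*t)*(2*a) + 32) = 1/(4*a*t + 32) = 1/(32 + 4*a*t))
V(-86, -19)/X(286, w(-11)) = (1/(4*(8 - 19*(-86))))/(-21) = (1/(4*(8 + 1634)))*(-1/21) = ((1/4)/1642)*(-1/21) = ((1/4)*(1/1642))*(-1/21) = (1/6568)*(-1/21) = -1/137928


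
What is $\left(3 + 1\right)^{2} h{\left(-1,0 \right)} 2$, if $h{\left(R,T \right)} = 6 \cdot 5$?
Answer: $960$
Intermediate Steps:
$h{\left(R,T \right)} = 30$
$\left(3 + 1\right)^{2} h{\left(-1,0 \right)} 2 = \left(3 + 1\right)^{2} \cdot 30 \cdot 2 = 4^{2} \cdot 30 \cdot 2 = 16 \cdot 30 \cdot 2 = 480 \cdot 2 = 960$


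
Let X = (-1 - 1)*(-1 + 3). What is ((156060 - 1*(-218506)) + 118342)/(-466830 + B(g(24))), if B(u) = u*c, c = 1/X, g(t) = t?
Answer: -123227/116709 ≈ -1.0558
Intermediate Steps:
X = -4 (X = -2*2 = -4)
c = -¼ (c = 1/(-4) = -¼ ≈ -0.25000)
B(u) = -u/4 (B(u) = u*(-¼) = -u/4)
((156060 - 1*(-218506)) + 118342)/(-466830 + B(g(24))) = ((156060 - 1*(-218506)) + 118342)/(-466830 - ¼*24) = ((156060 + 218506) + 118342)/(-466830 - 6) = (374566 + 118342)/(-466836) = 492908*(-1/466836) = -123227/116709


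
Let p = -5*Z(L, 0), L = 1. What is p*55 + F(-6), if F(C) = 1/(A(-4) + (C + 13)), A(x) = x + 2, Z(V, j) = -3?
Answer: 4126/5 ≈ 825.20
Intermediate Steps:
A(x) = 2 + x
F(C) = 1/(11 + C) (F(C) = 1/((2 - 4) + (C + 13)) = 1/(-2 + (13 + C)) = 1/(11 + C))
p = 15 (p = -5*(-3) = 15)
p*55 + F(-6) = 15*55 + 1/(11 - 6) = 825 + 1/5 = 825 + ⅕ = 4126/5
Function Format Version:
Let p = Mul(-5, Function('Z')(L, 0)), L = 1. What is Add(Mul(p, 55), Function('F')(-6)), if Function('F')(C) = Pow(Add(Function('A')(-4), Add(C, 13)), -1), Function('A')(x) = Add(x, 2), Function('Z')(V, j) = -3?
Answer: Rational(4126, 5) ≈ 825.20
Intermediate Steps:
Function('A')(x) = Add(2, x)
Function('F')(C) = Pow(Add(11, C), -1) (Function('F')(C) = Pow(Add(Add(2, -4), Add(C, 13)), -1) = Pow(Add(-2, Add(13, C)), -1) = Pow(Add(11, C), -1))
p = 15 (p = Mul(-5, -3) = 15)
Add(Mul(p, 55), Function('F')(-6)) = Add(Mul(15, 55), Pow(Add(11, -6), -1)) = Add(825, Pow(5, -1)) = Add(825, Rational(1, 5)) = Rational(4126, 5)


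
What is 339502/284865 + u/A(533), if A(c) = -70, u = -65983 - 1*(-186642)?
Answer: -981364597/569730 ≈ -1722.5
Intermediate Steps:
u = 120659 (u = -65983 + 186642 = 120659)
339502/284865 + u/A(533) = 339502/284865 + 120659/(-70) = 339502*(1/284865) + 120659*(-1/70) = 339502/284865 - 17237/10 = -981364597/569730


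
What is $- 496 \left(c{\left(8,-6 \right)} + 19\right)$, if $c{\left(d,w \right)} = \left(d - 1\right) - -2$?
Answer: $-13888$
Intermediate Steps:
$c{\left(d,w \right)} = 1 + d$ ($c{\left(d,w \right)} = \left(d - 1\right) + 2 = \left(-1 + d\right) + 2 = 1 + d$)
$- 496 \left(c{\left(8,-6 \right)} + 19\right) = - 496 \left(\left(1 + 8\right) + 19\right) = - 496 \left(9 + 19\right) = \left(-496\right) 28 = -13888$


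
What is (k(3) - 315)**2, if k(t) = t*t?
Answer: 93636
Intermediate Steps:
k(t) = t**2
(k(3) - 315)**2 = (3**2 - 315)**2 = (9 - 315)**2 = (-306)**2 = 93636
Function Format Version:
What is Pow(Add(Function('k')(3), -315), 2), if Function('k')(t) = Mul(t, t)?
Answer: 93636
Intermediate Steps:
Function('k')(t) = Pow(t, 2)
Pow(Add(Function('k')(3), -315), 2) = Pow(Add(Pow(3, 2), -315), 2) = Pow(Add(9, -315), 2) = Pow(-306, 2) = 93636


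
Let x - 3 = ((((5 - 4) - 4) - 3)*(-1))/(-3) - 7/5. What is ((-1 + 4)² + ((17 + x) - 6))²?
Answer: 9604/25 ≈ 384.16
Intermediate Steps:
x = -⅖ (x = 3 + (((((5 - 4) - 4) - 3)*(-1))/(-3) - 7/5) = 3 + ((((1 - 4) - 3)*(-1))*(-⅓) - 7*⅕) = 3 + (((-3 - 3)*(-1))*(-⅓) - 7/5) = 3 + (-6*(-1)*(-⅓) - 7/5) = 3 + (6*(-⅓) - 7/5) = 3 + (-2 - 7/5) = 3 - 17/5 = -⅖ ≈ -0.40000)
((-1 + 4)² + ((17 + x) - 6))² = ((-1 + 4)² + ((17 - ⅖) - 6))² = (3² + (83/5 - 6))² = (9 + 53/5)² = (98/5)² = 9604/25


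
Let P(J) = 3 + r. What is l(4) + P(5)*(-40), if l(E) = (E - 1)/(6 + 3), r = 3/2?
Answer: -539/3 ≈ -179.67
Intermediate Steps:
r = 3/2 (r = 3*(½) = 3/2 ≈ 1.5000)
P(J) = 9/2 (P(J) = 3 + 3/2 = 9/2)
l(E) = -⅑ + E/9 (l(E) = (-1 + E)/9 = (-1 + E)*(⅑) = -⅑ + E/9)
l(4) + P(5)*(-40) = (-⅑ + (⅑)*4) + (9/2)*(-40) = (-⅑ + 4/9) - 180 = ⅓ - 180 = -539/3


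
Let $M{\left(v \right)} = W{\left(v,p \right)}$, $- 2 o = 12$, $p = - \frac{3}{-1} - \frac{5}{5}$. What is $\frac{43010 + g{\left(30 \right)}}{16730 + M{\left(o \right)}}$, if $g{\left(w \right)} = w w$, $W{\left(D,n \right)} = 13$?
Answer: $\frac{43910}{16743} \approx 2.6226$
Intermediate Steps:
$p = 2$ ($p = \left(-3\right) \left(-1\right) - 1 = 3 - 1 = 2$)
$o = -6$ ($o = \left(- \frac{1}{2}\right) 12 = -6$)
$M{\left(v \right)} = 13$
$g{\left(w \right)} = w^{2}$
$\frac{43010 + g{\left(30 \right)}}{16730 + M{\left(o \right)}} = \frac{43010 + 30^{2}}{16730 + 13} = \frac{43010 + 900}{16743} = 43910 \cdot \frac{1}{16743} = \frac{43910}{16743}$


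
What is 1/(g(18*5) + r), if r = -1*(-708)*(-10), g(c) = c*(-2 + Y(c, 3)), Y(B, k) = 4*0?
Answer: -1/7260 ≈ -0.00013774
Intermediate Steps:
Y(B, k) = 0
g(c) = -2*c (g(c) = c*(-2 + 0) = c*(-2) = -2*c)
r = -7080 (r = 708*(-10) = -7080)
1/(g(18*5) + r) = 1/(-36*5 - 7080) = 1/(-2*90 - 7080) = 1/(-180 - 7080) = 1/(-7260) = -1/7260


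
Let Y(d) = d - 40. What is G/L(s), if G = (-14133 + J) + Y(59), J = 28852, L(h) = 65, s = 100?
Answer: 14738/65 ≈ 226.74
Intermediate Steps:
Y(d) = -40 + d
G = 14738 (G = (-14133 + 28852) + (-40 + 59) = 14719 + 19 = 14738)
G/L(s) = 14738/65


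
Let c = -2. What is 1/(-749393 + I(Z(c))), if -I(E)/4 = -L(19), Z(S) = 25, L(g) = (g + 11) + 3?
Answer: -1/749261 ≈ -1.3346e-6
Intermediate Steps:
L(g) = 14 + g (L(g) = (11 + g) + 3 = 14 + g)
I(E) = 132 (I(E) = -(-4)*(14 + 19) = -(-4)*33 = -4*(-33) = 132)
1/(-749393 + I(Z(c))) = 1/(-749393 + 132) = 1/(-749261) = -1/749261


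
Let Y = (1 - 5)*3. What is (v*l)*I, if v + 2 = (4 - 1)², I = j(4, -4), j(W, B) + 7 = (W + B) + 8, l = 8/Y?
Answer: -14/3 ≈ -4.6667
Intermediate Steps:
Y = -12 (Y = -4*3 = -12)
l = -⅔ (l = 8/(-12) = 8*(-1/12) = -⅔ ≈ -0.66667)
j(W, B) = 1 + B + W (j(W, B) = -7 + ((W + B) + 8) = -7 + ((B + W) + 8) = -7 + (8 + B + W) = 1 + B + W)
I = 1 (I = 1 - 4 + 4 = 1)
v = 7 (v = -2 + (4 - 1)² = -2 + 3² = -2 + 9 = 7)
(v*l)*I = (7*(-⅔))*1 = -14/3*1 = -14/3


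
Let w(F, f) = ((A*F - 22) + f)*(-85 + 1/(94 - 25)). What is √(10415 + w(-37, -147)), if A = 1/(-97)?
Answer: √123165462783/2231 ≈ 157.31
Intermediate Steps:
A = -1/97 ≈ -0.010309
w(F, f) = 129008/69 - 5864*f/69 + 5864*F/6693 (w(F, f) = ((-F/97 - 22) + f)*(-85 + 1/(94 - 25)) = ((-22 - F/97) + f)*(-85 + 1/69) = (-22 + f - F/97)*(-85 + 1/69) = (-22 + f - F/97)*(-5864/69) = 129008/69 - 5864*f/69 + 5864*F/6693)
√(10415 + w(-37, -147)) = √(10415 + (129008/69 - 5864/69*(-147) + (5864/6693)*(-37))) = √(10415 + (129008/69 + 287336/23 - 216968/6693)) = √(10415 + 31970528/2231) = √(55206393/2231) = √123165462783/2231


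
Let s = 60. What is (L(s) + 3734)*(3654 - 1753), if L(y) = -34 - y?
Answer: 6919640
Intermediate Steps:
(L(s) + 3734)*(3654 - 1753) = ((-34 - 1*60) + 3734)*(3654 - 1753) = ((-34 - 60) + 3734)*1901 = (-94 + 3734)*1901 = 3640*1901 = 6919640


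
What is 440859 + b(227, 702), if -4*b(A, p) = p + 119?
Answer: 1762615/4 ≈ 4.4065e+5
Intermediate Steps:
b(A, p) = -119/4 - p/4 (b(A, p) = -(p + 119)/4 = -(119 + p)/4 = -119/4 - p/4)
440859 + b(227, 702) = 440859 + (-119/4 - ¼*702) = 440859 + (-119/4 - 351/2) = 440859 - 821/4 = 1762615/4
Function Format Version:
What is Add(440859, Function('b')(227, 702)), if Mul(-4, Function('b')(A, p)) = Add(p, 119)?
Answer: Rational(1762615, 4) ≈ 4.4065e+5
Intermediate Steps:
Function('b')(A, p) = Add(Rational(-119, 4), Mul(Rational(-1, 4), p)) (Function('b')(A, p) = Mul(Rational(-1, 4), Add(p, 119)) = Mul(Rational(-1, 4), Add(119, p)) = Add(Rational(-119, 4), Mul(Rational(-1, 4), p)))
Add(440859, Function('b')(227, 702)) = Add(440859, Add(Rational(-119, 4), Mul(Rational(-1, 4), 702))) = Add(440859, Add(Rational(-119, 4), Rational(-351, 2))) = Add(440859, Rational(-821, 4)) = Rational(1762615, 4)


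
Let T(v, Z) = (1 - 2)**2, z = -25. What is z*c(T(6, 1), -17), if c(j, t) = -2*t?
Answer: -850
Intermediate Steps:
T(v, Z) = 1 (T(v, Z) = (-1)**2 = 1)
z*c(T(6, 1), -17) = -(-50)*(-17) = -25*34 = -850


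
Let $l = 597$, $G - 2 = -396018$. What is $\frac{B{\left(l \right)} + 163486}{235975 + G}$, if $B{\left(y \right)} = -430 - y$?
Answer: $- \frac{54153}{53347} \approx -1.0151$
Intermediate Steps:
$G = -396016$ ($G = 2 - 396018 = -396016$)
$\frac{B{\left(l \right)} + 163486}{235975 + G} = \frac{\left(-430 - 597\right) + 163486}{235975 - 396016} = \frac{\left(-430 - 597\right) + 163486}{-160041} = \left(-1027 + 163486\right) \left(- \frac{1}{160041}\right) = 162459 \left(- \frac{1}{160041}\right) = - \frac{54153}{53347}$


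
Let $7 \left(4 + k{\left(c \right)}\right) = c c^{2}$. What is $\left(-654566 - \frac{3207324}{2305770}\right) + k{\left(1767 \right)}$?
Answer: $\frac{2118427210978657}{2690065} \approx 7.875 \cdot 10^{8}$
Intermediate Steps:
$k{\left(c \right)} = -4 + \frac{c^{3}}{7}$ ($k{\left(c \right)} = -4 + \frac{c c^{2}}{7} = -4 + \frac{c^{3}}{7}$)
$\left(-654566 - \frac{3207324}{2305770}\right) + k{\left(1767 \right)} = \left(-654566 - \frac{3207324}{2305770}\right) - \left(4 - \frac{1767^{3}}{7}\right) = \left(-654566 - \frac{534554}{384295}\right) + \left(-4 + \frac{1}{7} \cdot 5517084663\right) = \left(-654566 - \frac{534554}{384295}\right) + \left(-4 + \frac{5517084663}{7}\right) = - \frac{251546975524}{384295} + \frac{5517084635}{7} = \frac{2118427210978657}{2690065}$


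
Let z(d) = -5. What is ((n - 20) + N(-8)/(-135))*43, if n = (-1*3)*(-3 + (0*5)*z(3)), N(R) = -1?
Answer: -63812/135 ≈ -472.68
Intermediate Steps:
n = 9 (n = (-1*3)*(-3 + (0*5)*(-5)) = -3*(-3 + 0*(-5)) = -3*(-3 + 0) = -3*(-3) = 9)
((n - 20) + N(-8)/(-135))*43 = ((9 - 20) - 1/(-135))*43 = (-11 - 1*(-1/135))*43 = (-11 + 1/135)*43 = -1484/135*43 = -63812/135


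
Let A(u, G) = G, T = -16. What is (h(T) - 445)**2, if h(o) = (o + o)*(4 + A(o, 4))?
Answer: 491401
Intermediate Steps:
h(o) = 16*o (h(o) = (o + o)*(4 + 4) = (2*o)*8 = 16*o)
(h(T) - 445)**2 = (16*(-16) - 445)**2 = (-256 - 445)**2 = (-701)**2 = 491401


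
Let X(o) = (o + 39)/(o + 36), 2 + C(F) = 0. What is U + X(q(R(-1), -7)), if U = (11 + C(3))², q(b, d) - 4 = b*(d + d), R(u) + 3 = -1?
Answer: 2625/32 ≈ 82.031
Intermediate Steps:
C(F) = -2 (C(F) = -2 + 0 = -2)
R(u) = -4 (R(u) = -3 - 1 = -4)
q(b, d) = 4 + 2*b*d (q(b, d) = 4 + b*(d + d) = 4 + b*(2*d) = 4 + 2*b*d)
X(o) = (39 + o)/(36 + o)
U = 81 (U = (11 - 2)² = 9² = 81)
U + X(q(R(-1), -7)) = 81 + (39 + (4 + 2*(-4)*(-7)))/(36 + (4 + 2*(-4)*(-7))) = 81 + (39 + (4 + 56))/(36 + (4 + 56)) = 81 + (39 + 60)/(36 + 60) = 81 + 99/96 = 81 + (1/96)*99 = 81 + 33/32 = 2625/32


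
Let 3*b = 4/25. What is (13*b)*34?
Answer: 1768/75 ≈ 23.573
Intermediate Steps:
b = 4/75 (b = (4/25)/3 = (4*(1/25))/3 = (⅓)*(4/25) = 4/75 ≈ 0.053333)
(13*b)*34 = (13*(4/75))*34 = (52/75)*34 = 1768/75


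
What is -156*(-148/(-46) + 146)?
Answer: -535392/23 ≈ -23278.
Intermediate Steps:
-156*(-148/(-46) + 146) = -156*(-148*(-1/46) + 146) = -156*(74/23 + 146) = -156*3432/23 = -535392/23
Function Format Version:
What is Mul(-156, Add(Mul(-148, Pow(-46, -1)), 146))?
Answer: Rational(-535392, 23) ≈ -23278.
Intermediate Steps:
Mul(-156, Add(Mul(-148, Pow(-46, -1)), 146)) = Mul(-156, Add(Mul(-148, Rational(-1, 46)), 146)) = Mul(-156, Add(Rational(74, 23), 146)) = Mul(-156, Rational(3432, 23)) = Rational(-535392, 23)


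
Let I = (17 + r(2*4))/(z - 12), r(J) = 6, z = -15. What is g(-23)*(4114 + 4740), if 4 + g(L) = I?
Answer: -1159874/27 ≈ -42958.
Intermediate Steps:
I = -23/27 (I = (17 + 6)/(-15 - 12) = 23/(-27) = 23*(-1/27) = -23/27 ≈ -0.85185)
g(L) = -131/27 (g(L) = -4 - 23/27 = -131/27)
g(-23)*(4114 + 4740) = -131*(4114 + 4740)/27 = -131/27*8854 = -1159874/27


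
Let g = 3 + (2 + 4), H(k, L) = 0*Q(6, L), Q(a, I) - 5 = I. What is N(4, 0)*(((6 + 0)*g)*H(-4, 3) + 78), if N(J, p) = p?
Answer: 0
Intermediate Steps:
Q(a, I) = 5 + I
H(k, L) = 0 (H(k, L) = 0*(5 + L) = 0)
g = 9 (g = 3 + 6 = 9)
N(4, 0)*(((6 + 0)*g)*H(-4, 3) + 78) = 0*(((6 + 0)*9)*0 + 78) = 0*((6*9)*0 + 78) = 0*(54*0 + 78) = 0*(0 + 78) = 0*78 = 0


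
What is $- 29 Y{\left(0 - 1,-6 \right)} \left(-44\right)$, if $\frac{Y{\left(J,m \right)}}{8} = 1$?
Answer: $10208$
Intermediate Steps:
$Y{\left(J,m \right)} = 8$ ($Y{\left(J,m \right)} = 8 \cdot 1 = 8$)
$- 29 Y{\left(0 - 1,-6 \right)} \left(-44\right) = \left(-29\right) 8 \left(-44\right) = \left(-232\right) \left(-44\right) = 10208$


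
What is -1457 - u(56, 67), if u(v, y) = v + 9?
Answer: -1522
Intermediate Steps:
u(v, y) = 9 + v
-1457 - u(56, 67) = -1457 - (9 + 56) = -1457 - 1*65 = -1457 - 65 = -1522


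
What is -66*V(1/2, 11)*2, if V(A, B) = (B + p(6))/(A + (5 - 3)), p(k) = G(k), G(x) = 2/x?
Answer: -2992/5 ≈ -598.40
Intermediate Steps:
p(k) = 2/k
V(A, B) = (1/3 + B)/(2 + A) (V(A, B) = (B + 2/6)/(A + (5 - 3)) = (B + 2*(1/6))/(A + 2) = (B + 1/3)/(2 + A) = (1/3 + B)/(2 + A))
-66*V(1/2, 11)*2 = -66*(1/3 + 11)/(2 + 1/2)*2 = -66*34/((2 + 1/2)*3)*2 = -66*34/(5/2*3)*2 = -132*34/(5*3)*2 = -66*68/15*2 = -1496/5*2 = -2992/5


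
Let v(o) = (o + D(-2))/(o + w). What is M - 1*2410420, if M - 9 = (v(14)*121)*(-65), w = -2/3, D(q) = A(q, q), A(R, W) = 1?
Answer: -19354073/8 ≈ -2.4193e+6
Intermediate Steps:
D(q) = 1
w = -⅔ (w = -2*⅓ = -⅔ ≈ -0.66667)
v(o) = (1 + o)/(-⅔ + o) (v(o) = (o + 1)/(o - ⅔) = (1 + o)/(-⅔ + o))
M = -70713/8 (M = 9 + ((3*(1 + 14)/(-2 + 3*14))*121)*(-65) = 9 + ((3*15/(-2 + 42))*121)*(-65) = 9 + ((3*15/40)*121)*(-65) = 9 + ((3*(1/40)*15)*121)*(-65) = 9 + ((9/8)*121)*(-65) = 9 + (1089/8)*(-65) = 9 - 70785/8 = -70713/8 ≈ -8839.1)
M - 1*2410420 = -70713/8 - 1*2410420 = -70713/8 - 2410420 = -19354073/8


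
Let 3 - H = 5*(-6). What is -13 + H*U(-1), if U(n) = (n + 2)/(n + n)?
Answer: -59/2 ≈ -29.500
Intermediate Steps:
H = 33 (H = 3 - 5*(-6) = 3 - 1*(-30) = 3 + 30 = 33)
U(n) = (2 + n)/(2*n) (U(n) = (2 + n)/((2*n)) = (2 + n)*(1/(2*n)) = (2 + n)/(2*n))
-13 + H*U(-1) = -13 + 33*((1/2)*(2 - 1)/(-1)) = -13 + 33*((1/2)*(-1)*1) = -13 + 33*(-1/2) = -13 - 33/2 = -59/2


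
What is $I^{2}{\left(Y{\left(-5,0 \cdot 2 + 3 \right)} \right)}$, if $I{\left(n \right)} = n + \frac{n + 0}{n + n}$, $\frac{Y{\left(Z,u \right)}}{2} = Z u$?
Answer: $\frac{3481}{4} \approx 870.25$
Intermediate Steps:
$Y{\left(Z,u \right)} = 2 Z u$
$I{\left(n \right)} = \frac{1}{2} + n$ ($I{\left(n \right)} = n + \frac{n}{2 n} = n + n \frac{1}{2 n} = n + \frac{1}{2} = \frac{1}{2} + n$)
$I^{2}{\left(Y{\left(-5,0 \cdot 2 + 3 \right)} \right)} = \left(\frac{1}{2} + 2 \left(-5\right) \left(0 \cdot 2 + 3\right)\right)^{2} = \left(\frac{1}{2} + 2 \left(-5\right) \left(0 + 3\right)\right)^{2} = \left(\frac{1}{2} + 2 \left(-5\right) 3\right)^{2} = \left(\frac{1}{2} - 30\right)^{2} = \left(- \frac{59}{2}\right)^{2} = \frac{3481}{4}$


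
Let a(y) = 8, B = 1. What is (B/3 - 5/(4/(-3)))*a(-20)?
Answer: 98/3 ≈ 32.667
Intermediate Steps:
(B/3 - 5/(4/(-3)))*a(-20) = (1/3 - 5/(4/(-3)))*8 = (1*(1/3) - 5/(4*(-1/3)))*8 = (1/3 - 5/(-4/3))*8 = (1/3 - 5*(-3/4))*8 = (1/3 + 15/4)*8 = (49/12)*8 = 98/3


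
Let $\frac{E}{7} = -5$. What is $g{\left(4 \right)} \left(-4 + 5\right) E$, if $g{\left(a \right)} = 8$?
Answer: $-280$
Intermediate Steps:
$E = -35$ ($E = 7 \left(-5\right) = -35$)
$g{\left(4 \right)} \left(-4 + 5\right) E = 8 \left(-4 + 5\right) \left(-35\right) = 8 \cdot 1 \left(-35\right) = 8 \left(-35\right) = -280$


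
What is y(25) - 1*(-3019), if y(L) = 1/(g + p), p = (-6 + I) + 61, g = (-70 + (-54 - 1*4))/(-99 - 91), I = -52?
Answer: 1053726/349 ≈ 3019.3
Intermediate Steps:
g = 64/95 (g = (-70 + (-54 - 4))/(-190) = (-70 - 58)*(-1/190) = -128*(-1/190) = 64/95 ≈ 0.67368)
p = 3 (p = (-6 - 52) + 61 = -58 + 61 = 3)
y(L) = 95/349 (y(L) = 1/(64/95 + 3) = 1/(349/95) = 95/349)
y(25) - 1*(-3019) = 95/349 - 1*(-3019) = 95/349 + 3019 = 1053726/349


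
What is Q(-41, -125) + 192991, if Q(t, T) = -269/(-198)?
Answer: 38212487/198 ≈ 1.9299e+5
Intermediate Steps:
Q(t, T) = 269/198 (Q(t, T) = -269*(-1/198) = 269/198)
Q(-41, -125) + 192991 = 269/198 + 192991 = 38212487/198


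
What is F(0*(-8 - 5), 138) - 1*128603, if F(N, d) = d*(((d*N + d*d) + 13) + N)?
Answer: 2501263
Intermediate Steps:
F(N, d) = d*(13 + N + d² + N*d) (F(N, d) = d*(((N*d + d²) + 13) + N) = d*(((d² + N*d) + 13) + N) = d*((13 + d² + N*d) + N) = d*(13 + N + d² + N*d))
F(0*(-8 - 5), 138) - 1*128603 = 138*(13 + 0*(-8 - 5) + 138² + (0*(-8 - 5))*138) - 1*128603 = 138*(13 + 0*(-13) + 19044 + (0*(-13))*138) - 128603 = 138*(13 + 0 + 19044 + 0*138) - 128603 = 138*(13 + 0 + 19044 + 0) - 128603 = 138*19057 - 128603 = 2629866 - 128603 = 2501263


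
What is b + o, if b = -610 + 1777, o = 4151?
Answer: 5318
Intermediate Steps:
b = 1167
b + o = 1167 + 4151 = 5318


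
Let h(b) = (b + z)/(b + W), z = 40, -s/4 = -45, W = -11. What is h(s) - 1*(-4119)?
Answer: 696331/169 ≈ 4120.3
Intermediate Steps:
s = 180 (s = -4*(-45) = 180)
h(b) = (40 + b)/(-11 + b) (h(b) = (b + 40)/(b - 11) = (40 + b)/(-11 + b))
h(s) - 1*(-4119) = (40 + 180)/(-11 + 180) - 1*(-4119) = 220/169 + 4119 = 696331/169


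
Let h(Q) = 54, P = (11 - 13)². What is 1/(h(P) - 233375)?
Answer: -1/233321 ≈ -4.2859e-6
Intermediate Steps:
P = 4 (P = (-2)² = 4)
1/(h(P) - 233375) = 1/(54 - 233375) = 1/(-233321) = -1/233321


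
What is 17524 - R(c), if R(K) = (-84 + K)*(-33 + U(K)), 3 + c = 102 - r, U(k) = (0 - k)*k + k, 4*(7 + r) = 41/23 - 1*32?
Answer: 308543022355/778688 ≈ 3.9623e+5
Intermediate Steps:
r = -1339/92 (r = -7 + (41/23 - 1*32)/4 = -7 + (41*(1/23) - 32)/4 = -7 + (41/23 - 32)/4 = -7 + (1/4)*(-695/23) = -7 - 695/92 = -1339/92 ≈ -14.554)
U(k) = k - k**2 (U(k) = (-k)*k + k = -k**2 + k = k - k**2)
c = 10447/92 (c = -3 + (102 - 1*(-1339/92)) = -3 + (102 + 1339/92) = -3 + 10723/92 = 10447/92 ≈ 113.55)
R(K) = (-84 + K)*(-33 + K*(1 - K))
17524 - R(c) = 17524 - (2772 - (10447/92)**3 - 117*10447/92 + 85*(10447/92)**2) = 17524 - (2772 - 1*1140183584623/778688 - 1222299/92 + 85*(109139809/8464)) = 17524 - (2772 - 1140183584623/778688 - 1222299/92 + 9276883765/8464) = 17524 - 1*(-294897293843/778688) = 17524 + 294897293843/778688 = 308543022355/778688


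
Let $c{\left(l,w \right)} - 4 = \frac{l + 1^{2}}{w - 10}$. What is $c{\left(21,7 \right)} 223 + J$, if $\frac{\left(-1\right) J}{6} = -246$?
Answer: $\frac{2198}{3} \approx 732.67$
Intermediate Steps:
$c{\left(l,w \right)} = 4 + \frac{1 + l}{-10 + w}$ ($c{\left(l,w \right)} = 4 + \frac{l + 1^{2}}{w - 10} = 4 + \frac{l + 1}{-10 + w} = 4 + \frac{1 + l}{-10 + w}$)
$J = 1476$ ($J = \left(-6\right) \left(-246\right) = 1476$)
$c{\left(21,7 \right)} 223 + J = \frac{-39 + 21 + 4 \cdot 7}{-10 + 7} \cdot 223 + 1476 = \frac{-39 + 21 + 28}{-3} \cdot 223 + 1476 = \left(- \frac{1}{3}\right) 10 \cdot 223 + 1476 = \left(- \frac{10}{3}\right) 223 + 1476 = - \frac{2230}{3} + 1476 = \frac{2198}{3}$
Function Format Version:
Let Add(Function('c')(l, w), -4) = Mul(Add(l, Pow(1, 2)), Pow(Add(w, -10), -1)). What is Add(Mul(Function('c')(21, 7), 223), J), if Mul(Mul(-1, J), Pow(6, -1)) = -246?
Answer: Rational(2198, 3) ≈ 732.67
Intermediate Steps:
Function('c')(l, w) = Add(4, Mul(Pow(Add(-10, w), -1), Add(1, l))) (Function('c')(l, w) = Add(4, Mul(Add(l, Pow(1, 2)), Pow(Add(w, -10), -1))) = Add(4, Mul(Add(l, 1), Pow(Add(-10, w), -1))) = Add(4, Mul(Add(1, l), Pow(Add(-10, w), -1))) = Add(4, Mul(Pow(Add(-10, w), -1), Add(1, l))))
J = 1476 (J = Mul(-6, -246) = 1476)
Add(Mul(Function('c')(21, 7), 223), J) = Add(Mul(Mul(Pow(Add(-10, 7), -1), Add(-39, 21, Mul(4, 7))), 223), 1476) = Add(Mul(Mul(Pow(-3, -1), Add(-39, 21, 28)), 223), 1476) = Add(Mul(Mul(Rational(-1, 3), 10), 223), 1476) = Add(Mul(Rational(-10, 3), 223), 1476) = Add(Rational(-2230, 3), 1476) = Rational(2198, 3)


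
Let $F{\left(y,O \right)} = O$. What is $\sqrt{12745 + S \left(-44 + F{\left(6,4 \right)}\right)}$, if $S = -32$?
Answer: $5 \sqrt{561} \approx 118.43$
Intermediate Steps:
$\sqrt{12745 + S \left(-44 + F{\left(6,4 \right)}\right)} = \sqrt{12745 - 32 \left(-44 + 4\right)} = \sqrt{12745 - -1280} = \sqrt{12745 + 1280} = \sqrt{14025} = 5 \sqrt{561}$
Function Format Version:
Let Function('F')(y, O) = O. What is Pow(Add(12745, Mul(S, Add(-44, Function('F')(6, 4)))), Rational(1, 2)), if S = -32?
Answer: Mul(5, Pow(561, Rational(1, 2))) ≈ 118.43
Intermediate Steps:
Pow(Add(12745, Mul(S, Add(-44, Function('F')(6, 4)))), Rational(1, 2)) = Pow(Add(12745, Mul(-32, Add(-44, 4))), Rational(1, 2)) = Pow(Add(12745, Mul(-32, -40)), Rational(1, 2)) = Pow(Add(12745, 1280), Rational(1, 2)) = Pow(14025, Rational(1, 2)) = Mul(5, Pow(561, Rational(1, 2)))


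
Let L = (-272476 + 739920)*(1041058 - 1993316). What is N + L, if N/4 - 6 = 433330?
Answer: -445125555208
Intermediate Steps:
N = 1733344 (N = 24 + 4*433330 = 24 + 1733320 = 1733344)
L = -445127288552 (L = 467444*(-952258) = -445127288552)
N + L = 1733344 - 445127288552 = -445125555208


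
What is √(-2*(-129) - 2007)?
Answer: I*√1749 ≈ 41.821*I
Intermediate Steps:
√(-2*(-129) - 2007) = √(258 - 2007) = √(-1749) = I*√1749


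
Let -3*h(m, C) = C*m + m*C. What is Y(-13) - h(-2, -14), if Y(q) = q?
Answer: 17/3 ≈ 5.6667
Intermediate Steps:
h(m, C) = -2*C*m/3 (h(m, C) = -(C*m + m*C)/3 = -(C*m + C*m)/3 = -2*C*m/3)
Y(-13) - h(-2, -14) = -13 - (-2)*(-14)*(-2)/3 = -13 - 1*(-56/3) = -13 + 56/3 = 17/3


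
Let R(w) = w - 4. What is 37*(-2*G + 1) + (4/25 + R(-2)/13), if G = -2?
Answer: 60027/325 ≈ 184.70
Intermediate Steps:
R(w) = -4 + w
37*(-2*G + 1) + (4/25 + R(-2)/13) = 37*(-2*(-2) + 1) + (4/25 + (-4 - 2)/13) = 37*(4 + 1) + (4*(1/25) - 6*1/13) = 37*5 + (4/25 - 6/13) = 185 - 98/325 = 60027/325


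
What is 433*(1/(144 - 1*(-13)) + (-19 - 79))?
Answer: -6661705/157 ≈ -42431.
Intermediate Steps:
433*(1/(144 - 1*(-13)) + (-19 - 79)) = 433*(1/(144 + 13) - 98) = 433*(1/157 - 98) = 433*(-15385/157) = -6661705/157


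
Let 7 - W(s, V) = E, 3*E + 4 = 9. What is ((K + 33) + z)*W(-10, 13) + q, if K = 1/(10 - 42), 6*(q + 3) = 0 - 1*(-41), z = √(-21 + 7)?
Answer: 539/3 + 16*I*√14/3 ≈ 179.67 + 19.956*I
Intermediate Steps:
z = I*√14 (z = √(-14) = I*√14 ≈ 3.7417*I)
E = 5/3 (E = -4/3 + (⅓)*9 = -4/3 + 3 = 5/3 ≈ 1.6667)
q = 23/6 (q = -3 + (0 - 1*(-41))/6 = -3 + (0 + 41)/6 = -3 + (⅙)*41 = -3 + 41/6 = 23/6 ≈ 3.8333)
W(s, V) = 16/3 (W(s, V) = 7 - 1*5/3 = 7 - 5/3 = 16/3)
K = -1/32 (K = 1/(-32) = -1/32 ≈ -0.031250)
((K + 33) + z)*W(-10, 13) + q = ((-1/32 + 33) + I*√14)*(16/3) + 23/6 = (1055/32 + I*√14)*(16/3) + 23/6 = (1055/6 + 16*I*√14/3) + 23/6 = 539/3 + 16*I*√14/3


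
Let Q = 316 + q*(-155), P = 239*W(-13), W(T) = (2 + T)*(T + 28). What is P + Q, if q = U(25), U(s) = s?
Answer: -42994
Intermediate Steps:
q = 25
W(T) = (2 + T)*(28 + T)
P = -39435 (P = 239*(56 + (-13)² + 30*(-13)) = 239*(56 + 169 - 390) = 239*(-165) = -39435)
Q = -3559 (Q = 316 + 25*(-155) = 316 - 3875 = -3559)
P + Q = -39435 - 3559 = -42994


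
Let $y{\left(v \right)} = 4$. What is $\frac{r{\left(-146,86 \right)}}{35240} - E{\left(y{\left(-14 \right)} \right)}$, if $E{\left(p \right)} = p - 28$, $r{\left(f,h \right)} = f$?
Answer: $\frac{422807}{17620} \approx 23.996$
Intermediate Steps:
$E{\left(p \right)} = -28 + p$ ($E{\left(p \right)} = p - 28 = -28 + p$)
$\frac{r{\left(-146,86 \right)}}{35240} - E{\left(y{\left(-14 \right)} \right)} = - \frac{146}{35240} - \left(-28 + 4\right) = \left(-146\right) \frac{1}{35240} - -24 = - \frac{73}{17620} + 24 = \frac{422807}{17620}$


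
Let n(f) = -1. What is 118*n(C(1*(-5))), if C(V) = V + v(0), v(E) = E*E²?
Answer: -118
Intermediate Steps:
v(E) = E³
C(V) = V (C(V) = V + 0³ = V + 0 = V)
118*n(C(1*(-5))) = 118*(-1) = -118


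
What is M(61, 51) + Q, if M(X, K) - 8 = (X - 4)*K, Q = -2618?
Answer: 297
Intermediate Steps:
M(X, K) = 8 + K*(-4 + X) (M(X, K) = 8 + (X - 4)*K = 8 + (-4 + X)*K = 8 + K*(-4 + X))
M(61, 51) + Q = (8 - 4*51 + 51*61) - 2618 = (8 - 204 + 3111) - 2618 = 2915 - 2618 = 297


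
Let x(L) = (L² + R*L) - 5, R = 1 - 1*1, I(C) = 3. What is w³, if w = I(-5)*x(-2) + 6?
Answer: 27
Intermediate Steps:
R = 0 (R = 1 - 1 = 0)
x(L) = -5 + L² (x(L) = (L² + 0*L) - 5 = (L² + 0) - 5 = L² - 5 = -5 + L²)
w = 3 (w = 3*(-5 + (-2)²) + 6 = 3*(-5 + 4) + 6 = 3*(-1) + 6 = -3 + 6 = 3)
w³ = 3³ = 27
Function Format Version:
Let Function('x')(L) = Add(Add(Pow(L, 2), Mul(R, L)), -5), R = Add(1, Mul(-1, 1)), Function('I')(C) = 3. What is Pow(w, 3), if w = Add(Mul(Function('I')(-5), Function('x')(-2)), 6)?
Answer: 27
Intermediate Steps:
R = 0 (R = Add(1, -1) = 0)
Function('x')(L) = Add(-5, Pow(L, 2)) (Function('x')(L) = Add(Add(Pow(L, 2), Mul(0, L)), -5) = Add(Add(Pow(L, 2), 0), -5) = Add(Pow(L, 2), -5) = Add(-5, Pow(L, 2)))
w = 3 (w = Add(Mul(3, Add(-5, Pow(-2, 2))), 6) = Add(Mul(3, Add(-5, 4)), 6) = Add(Mul(3, -1), 6) = Add(-3, 6) = 3)
Pow(w, 3) = Pow(3, 3) = 27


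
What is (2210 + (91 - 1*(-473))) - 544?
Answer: 2230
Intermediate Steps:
(2210 + (91 - 1*(-473))) - 544 = (2210 + (91 + 473)) - 544 = (2210 + 564) - 544 = 2774 - 544 = 2230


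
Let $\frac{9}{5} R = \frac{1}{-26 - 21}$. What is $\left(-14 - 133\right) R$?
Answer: $\frac{245}{141} \approx 1.7376$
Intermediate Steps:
$R = - \frac{5}{423}$ ($R = \frac{5}{9 \left(-26 - 21\right)} = \frac{5}{9 \left(-47\right)} = \frac{5}{9} \left(- \frac{1}{47}\right) = - \frac{5}{423} \approx -0.01182$)
$\left(-14 - 133\right) R = \left(-14 - 133\right) \left(- \frac{5}{423}\right) = \left(-147\right) \left(- \frac{5}{423}\right) = \frac{245}{141}$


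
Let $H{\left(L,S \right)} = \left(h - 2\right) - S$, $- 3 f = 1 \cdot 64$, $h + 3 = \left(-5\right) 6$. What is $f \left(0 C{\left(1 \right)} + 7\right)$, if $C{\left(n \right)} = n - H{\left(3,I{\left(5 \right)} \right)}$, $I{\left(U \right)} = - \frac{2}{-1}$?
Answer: $- \frac{448}{3} \approx -149.33$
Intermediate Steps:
$h = -33$ ($h = -3 - 30 = -33$)
$f = - \frac{64}{3}$ ($f = - \frac{1 \cdot 64}{3} = \left(- \frac{1}{3}\right) 64 = - \frac{64}{3} \approx -21.333$)
$I{\left(U \right)} = 2$ ($I{\left(U \right)} = \left(-2\right) \left(-1\right) = 2$)
$H{\left(L,S \right)} = -35 - S$ ($H{\left(L,S \right)} = \left(-33 - 2\right) - S = -35 - S$)
$C{\left(n \right)} = 37 + n$ ($C{\left(n \right)} = n - \left(-35 - 2\right) = n - -37 = n + 37 = 37 + n$)
$f \left(0 C{\left(1 \right)} + 7\right) = - \frac{64 \left(0 \left(37 + 1\right) + 7\right)}{3} = - \frac{64 \left(0 \cdot 38 + 7\right)}{3} = - \frac{64 \left(0 + 7\right)}{3} = \left(- \frac{64}{3}\right) 7 = - \frac{448}{3}$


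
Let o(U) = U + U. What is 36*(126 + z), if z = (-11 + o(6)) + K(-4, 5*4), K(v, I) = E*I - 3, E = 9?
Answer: 10944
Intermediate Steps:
o(U) = 2*U
K(v, I) = -3 + 9*I (K(v, I) = 9*I - 3 = -3 + 9*I)
z = 178 (z = (-11 + 2*6) + (-3 + 9*(5*4)) = (-11 + 12) + (-3 + 9*20) = 1 + (-3 + 180) = 1 + 177 = 178)
36*(126 + z) = 36*(126 + 178) = 36*304 = 10944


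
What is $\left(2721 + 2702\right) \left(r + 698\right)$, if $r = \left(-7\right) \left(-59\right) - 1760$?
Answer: $-3519527$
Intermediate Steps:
$r = -1347$ ($r = 413 - 1760 = -1347$)
$\left(2721 + 2702\right) \left(r + 698\right) = \left(2721 + 2702\right) \left(-1347 + 698\right) = 5423 \left(-649\right) = -3519527$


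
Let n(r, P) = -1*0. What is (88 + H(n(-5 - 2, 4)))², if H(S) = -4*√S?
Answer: 7744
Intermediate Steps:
n(r, P) = 0
(88 + H(n(-5 - 2, 4)))² = (88 - 4*√0)² = (88 - 4*0)² = (88 + 0)² = 88² = 7744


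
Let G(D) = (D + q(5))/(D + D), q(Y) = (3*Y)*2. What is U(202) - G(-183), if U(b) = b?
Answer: 24593/122 ≈ 201.58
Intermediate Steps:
q(Y) = 6*Y
G(D) = (30 + D)/(2*D) (G(D) = (D + 6*5)/(D + D) = (D + 30)/((2*D)) = (30 + D)*(1/(2*D)) = (30 + D)/(2*D))
U(202) - G(-183) = 202 - (30 - 183)/(2*(-183)) = 202 - (-1)*(-153)/(2*183) = 202 - 1*51/122 = 202 - 51/122 = 24593/122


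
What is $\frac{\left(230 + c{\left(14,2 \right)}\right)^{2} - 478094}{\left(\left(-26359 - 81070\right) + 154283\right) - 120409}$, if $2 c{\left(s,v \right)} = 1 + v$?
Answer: $\frac{1698007}{294220} \approx 5.7712$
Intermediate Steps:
$c{\left(s,v \right)} = \frac{1}{2} + \frac{v}{2}$ ($c{\left(s,v \right)} = \frac{1 + v}{2} = \frac{1}{2} + \frac{v}{2}$)
$\frac{\left(230 + c{\left(14,2 \right)}\right)^{2} - 478094}{\left(\left(-26359 - 81070\right) + 154283\right) - 120409} = \frac{\left(230 + \left(\frac{1}{2} + \frac{1}{2} \cdot 2\right)\right)^{2} - 478094}{\left(\left(-26359 - 81070\right) + 154283\right) - 120409} = \frac{\left(230 + \left(\frac{1}{2} + 1\right)\right)^{2} - 478094}{\left(-107429 + 154283\right) - 120409} = \frac{\left(230 + \frac{3}{2}\right)^{2} - 478094}{46854 - 120409} = \frac{\left(\frac{463}{2}\right)^{2} - 478094}{-73555} = \left(\frac{214369}{4} - 478094\right) \left(- \frac{1}{73555}\right) = \left(- \frac{1698007}{4}\right) \left(- \frac{1}{73555}\right) = \frac{1698007}{294220}$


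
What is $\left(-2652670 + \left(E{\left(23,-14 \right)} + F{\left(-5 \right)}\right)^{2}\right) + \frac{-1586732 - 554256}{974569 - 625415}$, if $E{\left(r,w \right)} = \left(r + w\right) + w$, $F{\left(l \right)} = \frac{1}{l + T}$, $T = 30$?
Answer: $- \frac{289432466381548}{109110625} \approx -2.6527 \cdot 10^{6}$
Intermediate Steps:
$F{\left(l \right)} = \frac{1}{30 + l}$ ($F{\left(l \right)} = \frac{1}{l + 30} = \frac{1}{30 + l}$)
$E{\left(r,w \right)} = r + 2 w$
$\left(-2652670 + \left(E{\left(23,-14 \right)} + F{\left(-5 \right)}\right)^{2}\right) + \frac{-1586732 - 554256}{974569 - 625415} = \left(-2652670 + \left(\left(23 + 2 \left(-14\right)\right) + \frac{1}{30 - 5}\right)^{2}\right) + \frac{-1586732 - 554256}{974569 - 625415} = \left(-2652670 + \left(\left(23 - 28\right) + \frac{1}{25}\right)^{2}\right) - \frac{2140988}{349154} = \left(-2652670 + \left(-5 + \frac{1}{25}\right)^{2}\right) - \frac{1070494}{174577} = \left(-2652670 + \left(- \frac{124}{25}\right)^{2}\right) - \frac{1070494}{174577} = \left(-2652670 + \frac{15376}{625}\right) - \frac{1070494}{174577} = - \frac{1657903374}{625} - \frac{1070494}{174577} = - \frac{289432466381548}{109110625}$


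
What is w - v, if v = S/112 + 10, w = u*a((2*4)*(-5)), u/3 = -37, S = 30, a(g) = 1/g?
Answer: -1049/140 ≈ -7.4929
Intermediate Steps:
u = -111 (u = 3*(-37) = -111)
w = 111/40 (w = -111/((2*4)*(-5)) = -111/(8*(-5)) = -111/(-40) = -111*(-1/40) = 111/40 ≈ 2.7750)
v = 575/56 (v = 30/112 + 10 = (1/112)*30 + 10 = 15/56 + 10 = 575/56 ≈ 10.268)
w - v = 111/40 - 1*575/56 = 111/40 - 575/56 = -1049/140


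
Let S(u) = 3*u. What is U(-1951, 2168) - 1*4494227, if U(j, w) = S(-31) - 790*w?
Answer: -6207040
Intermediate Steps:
U(j, w) = -93 - 790*w (U(j, w) = 3*(-31) - 790*w = -93 - 790*w)
U(-1951, 2168) - 1*4494227 = (-93 - 790*2168) - 1*4494227 = (-93 - 1712720) - 4494227 = -1712813 - 4494227 = -6207040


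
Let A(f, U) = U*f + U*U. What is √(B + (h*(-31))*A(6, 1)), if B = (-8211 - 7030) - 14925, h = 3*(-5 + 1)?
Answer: I*√27562 ≈ 166.02*I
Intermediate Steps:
A(f, U) = U² + U*f (A(f, U) = U*f + U² = U² + U*f)
h = -12 (h = 3*(-4) = -12)
B = -30166 (B = -15241 - 14925 = -30166)
√(B + (h*(-31))*A(6, 1)) = √(-30166 + (-12*(-31))*(1*(1 + 6))) = √(-30166 + 372*(1*7)) = √(-30166 + 372*7) = √(-30166 + 2604) = √(-27562) = I*√27562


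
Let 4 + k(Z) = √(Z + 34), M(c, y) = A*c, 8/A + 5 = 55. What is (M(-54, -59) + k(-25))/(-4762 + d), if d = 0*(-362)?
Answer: 241/119050 ≈ 0.0020244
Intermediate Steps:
A = 4/25 (A = 8/(-5 + 55) = 8/50 = 8*(1/50) = 4/25 ≈ 0.16000)
d = 0
M(c, y) = 4*c/25
k(Z) = -4 + √(34 + Z) (k(Z) = -4 + √(Z + 34) = -4 + √(34 + Z))
(M(-54, -59) + k(-25))/(-4762 + d) = ((4/25)*(-54) + (-4 + √(34 - 25)))/(-4762 + 0) = (-216/25 + (-4 + √9))/(-4762) = (-216/25 + (-4 + 3))*(-1/4762) = (-216/25 - 1)*(-1/4762) = -241/25*(-1/4762) = 241/119050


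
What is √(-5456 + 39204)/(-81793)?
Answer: -2*√8437/81793 ≈ -0.0022460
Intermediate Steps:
√(-5456 + 39204)/(-81793) = √33748*(-1/81793) = (2*√8437)*(-1/81793) = -2*√8437/81793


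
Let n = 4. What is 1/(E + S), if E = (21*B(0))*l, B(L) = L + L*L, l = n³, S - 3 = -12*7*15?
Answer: -1/1257 ≈ -0.00079555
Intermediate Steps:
S = -1257 (S = 3 - 12*7*15 = 3 - 84*15 = 3 - 1260 = -1257)
l = 64 (l = 4³ = 64)
B(L) = L + L²
E = 0 (E = (21*(0*(1 + 0)))*64 = (21*(0*1))*64 = (21*0)*64 = 0*64 = 0)
1/(E + S) = 1/(0 - 1257) = 1/(-1257) = -1/1257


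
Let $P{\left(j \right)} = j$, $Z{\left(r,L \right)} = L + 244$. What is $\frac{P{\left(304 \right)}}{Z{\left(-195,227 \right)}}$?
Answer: $\frac{304}{471} \approx 0.64544$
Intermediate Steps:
$Z{\left(r,L \right)} = 244 + L$
$\frac{P{\left(304 \right)}}{Z{\left(-195,227 \right)}} = \frac{304}{244 + 227} = \frac{304}{471}$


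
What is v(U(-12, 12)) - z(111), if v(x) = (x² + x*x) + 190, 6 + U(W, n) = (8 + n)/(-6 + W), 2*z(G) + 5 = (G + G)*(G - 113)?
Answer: 83533/162 ≈ 515.64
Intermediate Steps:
z(G) = -5/2 + G*(-113 + G) (z(G) = -5/2 + ((G + G)*(G - 113))/2 = -5/2 + ((2*G)*(-113 + G))/2 = -5/2 + (2*G*(-113 + G))/2 = -5/2 + G*(-113 + G))
U(W, n) = -6 + (8 + n)/(-6 + W)
v(x) = 190 + 2*x² (v(x) = (x² + x²) + 190 = 2*x² + 190 = 190 + 2*x²)
v(U(-12, 12)) - z(111) = (190 + 2*((44 + 12 - 6*(-12))/(-6 - 12))²) - (-5/2 + 111² - 113*111) = (190 + 2*((44 + 12 + 72)/(-18))²) - (-5/2 + 12321 - 12543) = (190 + 2*(-1/18*128)²) - 1*(-449/2) = (190 + 2*(-64/9)²) + 449/2 = (190 + 2*(4096/81)) + 449/2 = (190 + 8192/81) + 449/2 = 23582/81 + 449/2 = 83533/162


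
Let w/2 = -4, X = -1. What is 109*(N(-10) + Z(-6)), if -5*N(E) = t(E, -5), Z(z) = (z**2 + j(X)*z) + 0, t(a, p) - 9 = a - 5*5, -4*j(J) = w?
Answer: 15914/5 ≈ 3182.8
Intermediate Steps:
w = -8 (w = 2*(-4) = -8)
j(J) = 2 (j(J) = -1/4*(-8) = 2)
t(a, p) = -16 + a (t(a, p) = 9 + (a - 5*5) = 9 + (a - 25) = 9 + (-25 + a) = -16 + a)
Z(z) = z**2 + 2*z (Z(z) = (z**2 + 2*z) + 0 = z**2 + 2*z)
N(E) = 16/5 - E/5 (N(E) = -(-16 + E)/5 = 16/5 - E/5)
109*(N(-10) + Z(-6)) = 109*((16/5 - 1/5*(-10)) - 6*(2 - 6)) = 109*((16/5 + 2) - 6*(-4)) = 109*(26/5 + 24) = 109*(146/5) = 15914/5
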